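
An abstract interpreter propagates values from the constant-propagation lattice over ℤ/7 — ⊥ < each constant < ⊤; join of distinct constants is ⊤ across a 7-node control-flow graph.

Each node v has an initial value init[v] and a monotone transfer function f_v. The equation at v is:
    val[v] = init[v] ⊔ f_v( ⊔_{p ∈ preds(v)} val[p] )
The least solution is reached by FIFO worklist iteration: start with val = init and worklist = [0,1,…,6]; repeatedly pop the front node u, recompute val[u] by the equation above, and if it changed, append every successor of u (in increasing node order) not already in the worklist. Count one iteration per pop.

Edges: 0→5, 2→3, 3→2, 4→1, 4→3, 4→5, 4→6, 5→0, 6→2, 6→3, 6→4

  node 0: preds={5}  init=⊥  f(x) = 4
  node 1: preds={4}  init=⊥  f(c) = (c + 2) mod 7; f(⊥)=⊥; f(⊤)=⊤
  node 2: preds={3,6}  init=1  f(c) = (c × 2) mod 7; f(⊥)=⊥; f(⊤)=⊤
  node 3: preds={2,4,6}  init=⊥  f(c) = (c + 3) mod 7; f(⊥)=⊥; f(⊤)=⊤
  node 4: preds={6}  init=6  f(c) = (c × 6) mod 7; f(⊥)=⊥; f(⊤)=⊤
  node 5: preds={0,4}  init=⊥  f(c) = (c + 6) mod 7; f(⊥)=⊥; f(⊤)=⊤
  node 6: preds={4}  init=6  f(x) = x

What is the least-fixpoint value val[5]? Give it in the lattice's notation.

Worklist (12 pops):
  #1 pop 0: in=⊥ → 4 (was ⊥); enqueue []
  #2 pop 1: in=6 → 1 (was ⊥); enqueue []
  #3 pop 2: in=6 → ⊤ (was 1); enqueue []
  #4 pop 3: in=⊤ → ⊤ (was ⊥); enqueue [2]
  #5 pop 4: in=6 → ⊤ (was 6); enqueue [1,3]
  #6 pop 5: in=⊤ → ⊤ (was ⊥); enqueue [0]
  #7 pop 6: in=⊤ → ⊤ (was 6); enqueue [4]
  #8 pop 2: in=⊤ → ⊤ (no change)
  #9 pop 1: in=⊤ → ⊤ (was 1); enqueue []
  #10 pop 3: in=⊤ → ⊤ (no change)
  #11 pop 0: in=⊤ → 4 (no change)
  #12 pop 4: in=⊤ → ⊤ (no change)

Fixpoint:
  val[0] = 4
  val[1] = ⊤
  val[2] = ⊤
  val[3] = ⊤
  val[4] = ⊤
  val[5] = ⊤
  val[6] = ⊤

⊤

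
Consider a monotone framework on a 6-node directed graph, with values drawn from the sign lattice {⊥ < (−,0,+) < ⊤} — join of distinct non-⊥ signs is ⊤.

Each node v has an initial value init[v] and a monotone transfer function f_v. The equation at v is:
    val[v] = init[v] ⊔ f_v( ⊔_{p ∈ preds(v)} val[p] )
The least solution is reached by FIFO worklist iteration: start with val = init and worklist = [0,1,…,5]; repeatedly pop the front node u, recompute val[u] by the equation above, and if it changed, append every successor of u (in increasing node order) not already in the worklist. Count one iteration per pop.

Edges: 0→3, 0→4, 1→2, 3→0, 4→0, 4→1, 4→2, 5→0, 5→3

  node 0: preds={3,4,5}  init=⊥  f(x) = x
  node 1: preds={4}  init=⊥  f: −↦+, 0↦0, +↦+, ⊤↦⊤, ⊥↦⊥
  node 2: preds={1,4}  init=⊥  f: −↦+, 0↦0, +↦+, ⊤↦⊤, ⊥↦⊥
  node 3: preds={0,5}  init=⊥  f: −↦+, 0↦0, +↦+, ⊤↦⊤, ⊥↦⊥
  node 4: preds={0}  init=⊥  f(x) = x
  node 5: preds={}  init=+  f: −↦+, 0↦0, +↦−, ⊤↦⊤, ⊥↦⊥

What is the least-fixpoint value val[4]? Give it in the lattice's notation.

Iteration log — 9 steps:
  step 1. node 0  ⊔preds=+  new=+  old=⊥  +wl: 
  step 2. node 1  ⊔preds=⊥  new=⊥  stable
  step 3. node 2  ⊔preds=⊥  new=⊥  stable
  step 4. node 3  ⊔preds=+  new=+  old=⊥  +wl: 0
  step 5. node 4  ⊔preds=+  new=+  old=⊥  +wl: 1,2
  step 6. node 5  ⊔preds=⊥  new=+  stable
  step 7. node 0  ⊔preds=+  new=+  stable
  step 8. node 1  ⊔preds=+  new=+  old=⊥  +wl: 
  step 9. node 2  ⊔preds=+  new=+  old=⊥  +wl: 

Least fixpoint reached:
  node 0: +
  node 1: +
  node 2: +
  node 3: +
  node 4: +
  node 5: +

+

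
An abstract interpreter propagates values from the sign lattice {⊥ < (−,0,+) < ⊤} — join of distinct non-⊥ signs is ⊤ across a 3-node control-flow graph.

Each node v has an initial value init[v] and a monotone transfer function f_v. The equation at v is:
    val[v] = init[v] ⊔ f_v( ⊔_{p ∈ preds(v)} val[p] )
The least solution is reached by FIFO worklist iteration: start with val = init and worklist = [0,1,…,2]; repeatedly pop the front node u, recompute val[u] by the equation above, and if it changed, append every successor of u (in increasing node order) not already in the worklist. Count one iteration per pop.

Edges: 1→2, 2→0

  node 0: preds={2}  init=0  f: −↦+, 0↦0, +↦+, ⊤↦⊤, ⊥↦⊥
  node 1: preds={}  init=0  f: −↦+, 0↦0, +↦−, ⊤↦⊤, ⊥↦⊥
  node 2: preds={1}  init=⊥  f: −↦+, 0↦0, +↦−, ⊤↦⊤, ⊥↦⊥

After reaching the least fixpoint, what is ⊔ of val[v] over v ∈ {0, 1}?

0

Trace (4 dequeues):
  [1] u=0 | in ⊥ | out 0 | ==
  [2] u=1 | in ⊥ | out 0 | ==
  [3] u=2 | in 0 | out 0 | prev ⊥ | push {0}
  [4] u=0 | in 0 | out 0 | ==

Converged values:
  [0] 0
  [1] 0
  [2] 0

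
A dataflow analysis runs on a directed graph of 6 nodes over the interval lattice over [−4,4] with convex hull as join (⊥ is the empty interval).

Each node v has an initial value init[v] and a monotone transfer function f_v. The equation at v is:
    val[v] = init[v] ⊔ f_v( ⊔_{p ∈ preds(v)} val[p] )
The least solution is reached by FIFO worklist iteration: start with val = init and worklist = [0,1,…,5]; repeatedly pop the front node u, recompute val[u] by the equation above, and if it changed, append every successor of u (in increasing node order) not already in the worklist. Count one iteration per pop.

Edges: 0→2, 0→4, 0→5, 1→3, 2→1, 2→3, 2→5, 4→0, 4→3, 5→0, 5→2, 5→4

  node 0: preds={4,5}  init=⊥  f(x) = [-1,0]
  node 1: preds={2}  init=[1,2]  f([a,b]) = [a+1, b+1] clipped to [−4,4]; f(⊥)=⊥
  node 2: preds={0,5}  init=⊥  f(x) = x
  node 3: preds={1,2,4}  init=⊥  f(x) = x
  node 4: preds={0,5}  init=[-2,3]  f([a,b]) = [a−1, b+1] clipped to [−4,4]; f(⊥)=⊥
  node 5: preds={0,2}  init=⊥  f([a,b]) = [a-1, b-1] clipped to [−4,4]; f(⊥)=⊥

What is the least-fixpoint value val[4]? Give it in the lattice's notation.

[-4,3]

Iteration log — 26 steps:
  step 1. node 0  ⊔preds=[-2,3]  new=[-1,0]  old=⊥  +wl: 
  step 2. node 1  ⊔preds=⊥  new=[1,2]  stable
  step 3. node 2  ⊔preds=[-1,0]  new=[-1,0]  old=⊥  +wl: 1
  step 4. node 3  ⊔preds=[-2,3]  new=[-2,3]  old=⊥  +wl: 
  step 5. node 4  ⊔preds=[-1,0]  new=[-2,3]  stable
  step 6. node 5  ⊔preds=[-1,0]  new=[-2,-1]  old=⊥  +wl: 0,2,4
  step 7. node 1  ⊔preds=[-1,0]  new=[0,2]  old=[1,2]  +wl: 3
  step 8. node 0  ⊔preds=[-2,3]  new=[-1,0]  stable
  step 9. node 2  ⊔preds=[-2,0]  new=[-2,0]  old=[-1,0]  +wl: 1,5
  step 10. node 4  ⊔preds=[-2,0]  new=[-3,3]  old=[-2,3]  +wl: 0
  step 11. node 3  ⊔preds=[-3,3]  new=[-3,3]  old=[-2,3]  +wl: 
  step 12. node 1  ⊔preds=[-2,0]  new=[-1,2]  old=[0,2]  +wl: 3
  step 13. node 5  ⊔preds=[-2,0]  new=[-3,-1]  old=[-2,-1]  +wl: 2,4
  step 14. node 0  ⊔preds=[-3,3]  new=[-1,0]  stable
  step 15. node 3  ⊔preds=[-3,3]  new=[-3,3]  stable
  step 16. node 2  ⊔preds=[-3,0]  new=[-3,0]  old=[-2,0]  +wl: 1,3,5
  step 17. node 4  ⊔preds=[-3,0]  new=[-4,3]  old=[-3,3]  +wl: 0
  step 18. node 1  ⊔preds=[-3,0]  new=[-2,2]  old=[-1,2]  +wl: 
  step 19. node 3  ⊔preds=[-4,3]  new=[-4,3]  old=[-3,3]  +wl: 
  step 20. node 5  ⊔preds=[-3,0]  new=[-4,-1]  old=[-3,-1]  +wl: 2,4
  step 21. node 0  ⊔preds=[-4,3]  new=[-1,0]  stable
  step 22. node 2  ⊔preds=[-4,0]  new=[-4,0]  old=[-3,0]  +wl: 1,3,5
  step 23. node 4  ⊔preds=[-4,0]  new=[-4,3]  stable
  step 24. node 1  ⊔preds=[-4,0]  new=[-3,2]  old=[-2,2]  +wl: 
  step 25. node 3  ⊔preds=[-4,3]  new=[-4,3]  stable
  step 26. node 5  ⊔preds=[-4,0]  new=[-4,-1]  stable

Least fixpoint reached:
  node 0: [-1,0]
  node 1: [-3,2]
  node 2: [-4,0]
  node 3: [-4,3]
  node 4: [-4,3]
  node 5: [-4,-1]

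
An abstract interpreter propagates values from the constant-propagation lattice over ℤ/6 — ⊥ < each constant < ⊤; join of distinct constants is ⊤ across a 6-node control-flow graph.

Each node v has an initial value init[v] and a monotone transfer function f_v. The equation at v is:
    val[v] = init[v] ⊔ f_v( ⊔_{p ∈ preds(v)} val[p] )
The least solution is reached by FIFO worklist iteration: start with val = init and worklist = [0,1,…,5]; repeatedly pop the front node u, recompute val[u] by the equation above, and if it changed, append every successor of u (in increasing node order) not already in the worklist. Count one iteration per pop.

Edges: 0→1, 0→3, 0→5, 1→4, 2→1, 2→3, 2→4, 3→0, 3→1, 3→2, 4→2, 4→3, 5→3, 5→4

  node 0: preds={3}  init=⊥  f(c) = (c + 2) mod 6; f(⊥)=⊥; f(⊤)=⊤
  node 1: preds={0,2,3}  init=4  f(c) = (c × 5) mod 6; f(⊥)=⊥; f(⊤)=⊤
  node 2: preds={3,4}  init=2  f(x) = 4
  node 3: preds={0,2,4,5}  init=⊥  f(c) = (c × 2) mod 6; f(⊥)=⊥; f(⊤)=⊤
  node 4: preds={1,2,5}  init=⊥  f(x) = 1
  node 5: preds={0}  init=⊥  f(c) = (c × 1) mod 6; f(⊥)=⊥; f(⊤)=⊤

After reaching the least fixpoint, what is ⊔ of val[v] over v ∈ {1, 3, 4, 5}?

⊤

Worklist (15 pops):
  #1 pop 0: in=⊥ → ⊥ (no change)
  #2 pop 1: in=2 → 4 (no change)
  #3 pop 2: in=⊥ → ⊤ (was 2); enqueue [1]
  #4 pop 3: in=⊤ → ⊤ (was ⊥); enqueue [0,2]
  #5 pop 4: in=⊤ → 1 (was ⊥); enqueue [3]
  #6 pop 5: in=⊥ → ⊥ (no change)
  #7 pop 1: in=⊤ → ⊤ (was 4); enqueue [4]
  #8 pop 0: in=⊤ → ⊤ (was ⊥); enqueue [1,5]
  #9 pop 2: in=⊤ → ⊤ (no change)
  #10 pop 3: in=⊤ → ⊤ (no change)
  #11 pop 4: in=⊤ → 1 (no change)
  #12 pop 1: in=⊤ → ⊤ (no change)
  #13 pop 5: in=⊤ → ⊤ (was ⊥); enqueue [3,4]
  #14 pop 3: in=⊤ → ⊤ (no change)
  #15 pop 4: in=⊤ → 1 (no change)

Fixpoint:
  val[0] = ⊤
  val[1] = ⊤
  val[2] = ⊤
  val[3] = ⊤
  val[4] = 1
  val[5] = ⊤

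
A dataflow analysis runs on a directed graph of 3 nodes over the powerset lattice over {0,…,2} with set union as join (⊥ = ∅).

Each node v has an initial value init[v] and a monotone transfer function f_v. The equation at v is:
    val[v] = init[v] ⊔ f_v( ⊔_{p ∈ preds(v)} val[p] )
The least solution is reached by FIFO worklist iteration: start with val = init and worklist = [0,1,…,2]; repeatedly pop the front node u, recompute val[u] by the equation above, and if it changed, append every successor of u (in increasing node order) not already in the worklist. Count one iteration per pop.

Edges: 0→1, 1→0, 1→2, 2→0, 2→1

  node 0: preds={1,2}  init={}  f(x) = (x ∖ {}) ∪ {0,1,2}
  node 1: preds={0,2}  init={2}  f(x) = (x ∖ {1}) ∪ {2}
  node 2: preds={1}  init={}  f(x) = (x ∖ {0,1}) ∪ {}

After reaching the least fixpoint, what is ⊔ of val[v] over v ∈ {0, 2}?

Trace (5 dequeues):
  [1] u=0 | in {2} | out {0,1,2} | prev {} | push {}
  [2] u=1 | in {0,1,2} | out {0,2} | prev {2} | push {0}
  [3] u=2 | in {0,2} | out {2} | prev {} | push {1}
  [4] u=0 | in {0,2} | out {0,1,2} | ==
  [5] u=1 | in {0,1,2} | out {0,2} | ==

Converged values:
  [0] {0,1,2}
  [1] {0,2}
  [2] {2}

{0,1,2}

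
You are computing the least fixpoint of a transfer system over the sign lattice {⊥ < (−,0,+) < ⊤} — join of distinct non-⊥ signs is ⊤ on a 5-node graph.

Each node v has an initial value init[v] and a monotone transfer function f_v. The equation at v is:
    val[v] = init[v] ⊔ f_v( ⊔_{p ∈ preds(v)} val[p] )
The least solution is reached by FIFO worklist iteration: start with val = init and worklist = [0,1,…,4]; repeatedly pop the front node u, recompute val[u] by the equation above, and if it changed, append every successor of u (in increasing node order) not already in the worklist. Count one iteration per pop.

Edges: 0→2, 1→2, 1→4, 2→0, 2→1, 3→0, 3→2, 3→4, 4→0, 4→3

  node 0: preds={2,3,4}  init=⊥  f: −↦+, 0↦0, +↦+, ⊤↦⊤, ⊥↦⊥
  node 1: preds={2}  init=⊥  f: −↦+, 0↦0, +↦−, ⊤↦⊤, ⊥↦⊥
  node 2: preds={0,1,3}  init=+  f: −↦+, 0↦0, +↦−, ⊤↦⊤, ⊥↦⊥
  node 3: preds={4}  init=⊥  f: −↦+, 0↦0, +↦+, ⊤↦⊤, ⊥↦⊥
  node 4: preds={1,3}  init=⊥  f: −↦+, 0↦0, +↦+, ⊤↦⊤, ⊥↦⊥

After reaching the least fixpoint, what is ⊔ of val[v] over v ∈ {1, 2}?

Worklist (15 pops):
  #1 pop 0: in=+ → + (was ⊥); enqueue []
  #2 pop 1: in=+ → − (was ⊥); enqueue []
  #3 pop 2: in=⊤ → ⊤ (was +); enqueue [0,1]
  #4 pop 3: in=⊥ → ⊥ (no change)
  #5 pop 4: in=− → + (was ⊥); enqueue [3]
  #6 pop 0: in=⊤ → ⊤ (was +); enqueue [2]
  #7 pop 1: in=⊤ → ⊤ (was −); enqueue [4]
  #8 pop 3: in=+ → + (was ⊥); enqueue [0]
  #9 pop 2: in=⊤ → ⊤ (no change)
  #10 pop 4: in=⊤ → ⊤ (was +); enqueue [3]
  #11 pop 0: in=⊤ → ⊤ (no change)
  #12 pop 3: in=⊤ → ⊤ (was +); enqueue [0,2,4]
  #13 pop 0: in=⊤ → ⊤ (no change)
  #14 pop 2: in=⊤ → ⊤ (no change)
  #15 pop 4: in=⊤ → ⊤ (no change)

Fixpoint:
  val[0] = ⊤
  val[1] = ⊤
  val[2] = ⊤
  val[3] = ⊤
  val[4] = ⊤

⊤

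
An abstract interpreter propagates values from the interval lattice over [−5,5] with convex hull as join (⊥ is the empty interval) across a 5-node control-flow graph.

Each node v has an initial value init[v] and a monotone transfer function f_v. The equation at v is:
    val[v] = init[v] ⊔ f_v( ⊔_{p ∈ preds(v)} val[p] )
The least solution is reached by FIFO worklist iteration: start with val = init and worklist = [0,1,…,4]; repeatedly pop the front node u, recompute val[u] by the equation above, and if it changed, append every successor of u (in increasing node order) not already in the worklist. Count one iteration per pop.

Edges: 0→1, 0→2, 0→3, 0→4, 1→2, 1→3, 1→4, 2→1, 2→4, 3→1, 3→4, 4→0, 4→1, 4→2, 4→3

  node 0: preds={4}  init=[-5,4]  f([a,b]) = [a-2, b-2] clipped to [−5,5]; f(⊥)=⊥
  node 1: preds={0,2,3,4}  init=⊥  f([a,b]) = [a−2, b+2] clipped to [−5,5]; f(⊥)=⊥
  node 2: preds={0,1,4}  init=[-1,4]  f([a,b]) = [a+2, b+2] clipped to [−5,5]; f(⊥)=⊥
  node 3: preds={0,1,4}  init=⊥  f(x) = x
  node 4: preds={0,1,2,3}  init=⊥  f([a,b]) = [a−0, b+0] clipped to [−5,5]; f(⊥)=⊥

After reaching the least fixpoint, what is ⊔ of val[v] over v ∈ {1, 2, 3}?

[-5,5]

Worklist (9 pops):
  #1 pop 0: in=⊥ → [-5,4] (no change)
  #2 pop 1: in=[-5,4] → [-5,5] (was ⊥); enqueue []
  #3 pop 2: in=[-5,5] → [-3,5] (was [-1,4]); enqueue [1]
  #4 pop 3: in=[-5,5] → [-5,5] (was ⊥); enqueue []
  #5 pop 4: in=[-5,5] → [-5,5] (was ⊥); enqueue [0,2,3]
  #6 pop 1: in=[-5,5] → [-5,5] (no change)
  #7 pop 0: in=[-5,5] → [-5,4] (no change)
  #8 pop 2: in=[-5,5] → [-3,5] (no change)
  #9 pop 3: in=[-5,5] → [-5,5] (no change)

Fixpoint:
  val[0] = [-5,4]
  val[1] = [-5,5]
  val[2] = [-3,5]
  val[3] = [-5,5]
  val[4] = [-5,5]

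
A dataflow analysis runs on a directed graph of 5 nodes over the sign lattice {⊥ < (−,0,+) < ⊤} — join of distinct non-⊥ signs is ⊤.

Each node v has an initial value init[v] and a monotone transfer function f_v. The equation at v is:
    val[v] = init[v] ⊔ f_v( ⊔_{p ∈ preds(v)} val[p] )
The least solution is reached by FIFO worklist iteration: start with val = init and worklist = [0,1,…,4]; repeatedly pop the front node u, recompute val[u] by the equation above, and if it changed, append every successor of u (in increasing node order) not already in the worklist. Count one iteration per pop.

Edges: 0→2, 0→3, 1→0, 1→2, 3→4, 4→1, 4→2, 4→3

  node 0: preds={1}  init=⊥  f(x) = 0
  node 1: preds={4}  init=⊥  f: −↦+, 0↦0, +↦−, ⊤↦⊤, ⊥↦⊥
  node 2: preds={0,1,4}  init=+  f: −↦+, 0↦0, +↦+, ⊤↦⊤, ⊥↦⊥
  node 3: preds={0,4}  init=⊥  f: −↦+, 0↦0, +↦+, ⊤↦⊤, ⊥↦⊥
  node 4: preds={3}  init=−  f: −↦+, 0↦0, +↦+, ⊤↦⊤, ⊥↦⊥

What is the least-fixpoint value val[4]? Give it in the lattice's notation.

⊤

Trace (10 dequeues):
  [1] u=0 | in ⊥ | out 0 | prev ⊥ | push {}
  [2] u=1 | in − | out + | prev ⊥ | push {0}
  [3] u=2 | in ⊤ | out ⊤ | prev + | push {}
  [4] u=3 | in ⊤ | out ⊤ | prev ⊥ | push {}
  [5] u=4 | in ⊤ | out ⊤ | prev − | push {1,2,3}
  [6] u=0 | in + | out 0 | ==
  [7] u=1 | in ⊤ | out ⊤ | prev + | push {0}
  [8] u=2 | in ⊤ | out ⊤ | ==
  [9] u=3 | in ⊤ | out ⊤ | ==
  [10] u=0 | in ⊤ | out 0 | ==

Converged values:
  [0] 0
  [1] ⊤
  [2] ⊤
  [3] ⊤
  [4] ⊤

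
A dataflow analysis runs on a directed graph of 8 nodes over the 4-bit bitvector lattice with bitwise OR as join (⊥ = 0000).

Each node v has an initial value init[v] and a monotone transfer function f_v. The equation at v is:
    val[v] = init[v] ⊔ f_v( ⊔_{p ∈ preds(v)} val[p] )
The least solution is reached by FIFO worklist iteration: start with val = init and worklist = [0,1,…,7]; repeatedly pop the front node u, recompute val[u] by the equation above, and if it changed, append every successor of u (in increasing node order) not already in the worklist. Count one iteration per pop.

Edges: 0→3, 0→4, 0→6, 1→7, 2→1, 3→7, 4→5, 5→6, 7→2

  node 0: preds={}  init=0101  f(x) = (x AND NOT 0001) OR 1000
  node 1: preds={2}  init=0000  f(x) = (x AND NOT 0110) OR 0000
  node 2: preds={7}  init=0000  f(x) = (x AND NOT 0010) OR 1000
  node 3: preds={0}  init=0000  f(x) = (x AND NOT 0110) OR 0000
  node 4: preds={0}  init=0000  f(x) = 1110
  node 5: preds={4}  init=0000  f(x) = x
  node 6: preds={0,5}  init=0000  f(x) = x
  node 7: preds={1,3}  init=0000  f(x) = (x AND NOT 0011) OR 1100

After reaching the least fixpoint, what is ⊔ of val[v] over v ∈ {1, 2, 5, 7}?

Iteration log — 12 steps:
  step 1. node 0  ⊔preds=0000  new=1101  old=0101  +wl: 
  step 2. node 1  ⊔preds=0000  new=0000  stable
  step 3. node 2  ⊔preds=0000  new=1000  old=0000  +wl: 1
  step 4. node 3  ⊔preds=1101  new=1001  old=0000  +wl: 
  step 5. node 4  ⊔preds=1101  new=1110  old=0000  +wl: 
  step 6. node 5  ⊔preds=1110  new=1110  old=0000  +wl: 
  step 7. node 6  ⊔preds=1111  new=1111  old=0000  +wl: 
  step 8. node 7  ⊔preds=1001  new=1100  old=0000  +wl: 2
  step 9. node 1  ⊔preds=1000  new=1000  old=0000  +wl: 7
  step 10. node 2  ⊔preds=1100  new=1100  old=1000  +wl: 1
  step 11. node 7  ⊔preds=1001  new=1100  stable
  step 12. node 1  ⊔preds=1100  new=1000  stable

Least fixpoint reached:
  node 0: 1101
  node 1: 1000
  node 2: 1100
  node 3: 1001
  node 4: 1110
  node 5: 1110
  node 6: 1111
  node 7: 1100

1110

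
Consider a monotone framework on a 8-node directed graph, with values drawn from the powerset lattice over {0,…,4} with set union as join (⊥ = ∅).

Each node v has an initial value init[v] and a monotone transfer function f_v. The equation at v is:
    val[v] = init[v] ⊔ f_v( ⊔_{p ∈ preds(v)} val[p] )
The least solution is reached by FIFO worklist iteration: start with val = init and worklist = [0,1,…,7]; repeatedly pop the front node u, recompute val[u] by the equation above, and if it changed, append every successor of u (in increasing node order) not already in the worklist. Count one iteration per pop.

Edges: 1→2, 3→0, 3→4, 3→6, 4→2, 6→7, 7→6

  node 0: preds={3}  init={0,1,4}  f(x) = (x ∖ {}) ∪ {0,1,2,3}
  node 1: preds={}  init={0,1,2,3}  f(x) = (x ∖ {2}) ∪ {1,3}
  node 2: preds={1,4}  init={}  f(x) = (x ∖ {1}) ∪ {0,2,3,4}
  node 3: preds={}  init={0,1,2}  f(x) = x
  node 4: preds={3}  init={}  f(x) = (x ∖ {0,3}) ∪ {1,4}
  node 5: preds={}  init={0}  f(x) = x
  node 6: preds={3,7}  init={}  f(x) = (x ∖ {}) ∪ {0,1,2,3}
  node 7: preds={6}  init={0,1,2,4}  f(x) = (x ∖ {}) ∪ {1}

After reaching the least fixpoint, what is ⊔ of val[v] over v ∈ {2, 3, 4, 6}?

Trace (10 dequeues):
  [1] u=0 | in {0,1,2} | out {0,1,2,3,4} | prev {0,1,4} | push {}
  [2] u=1 | in {} | out {0,1,2,3} | ==
  [3] u=2 | in {0,1,2,3} | out {0,2,3,4} | prev {} | push {}
  [4] u=3 | in {} | out {0,1,2} | ==
  [5] u=4 | in {0,1,2} | out {1,2,4} | prev {} | push {2}
  [6] u=5 | in {} | out {0} | ==
  [7] u=6 | in {0,1,2,4} | out {0,1,2,3,4} | prev {} | push {}
  [8] u=7 | in {0,1,2,3,4} | out {0,1,2,3,4} | prev {0,1,2,4} | push {6}
  [9] u=2 | in {0,1,2,3,4} | out {0,2,3,4} | ==
  [10] u=6 | in {0,1,2,3,4} | out {0,1,2,3,4} | ==

Converged values:
  [0] {0,1,2,3,4}
  [1] {0,1,2,3}
  [2] {0,2,3,4}
  [3] {0,1,2}
  [4] {1,2,4}
  [5] {0}
  [6] {0,1,2,3,4}
  [7] {0,1,2,3,4}

{0,1,2,3,4}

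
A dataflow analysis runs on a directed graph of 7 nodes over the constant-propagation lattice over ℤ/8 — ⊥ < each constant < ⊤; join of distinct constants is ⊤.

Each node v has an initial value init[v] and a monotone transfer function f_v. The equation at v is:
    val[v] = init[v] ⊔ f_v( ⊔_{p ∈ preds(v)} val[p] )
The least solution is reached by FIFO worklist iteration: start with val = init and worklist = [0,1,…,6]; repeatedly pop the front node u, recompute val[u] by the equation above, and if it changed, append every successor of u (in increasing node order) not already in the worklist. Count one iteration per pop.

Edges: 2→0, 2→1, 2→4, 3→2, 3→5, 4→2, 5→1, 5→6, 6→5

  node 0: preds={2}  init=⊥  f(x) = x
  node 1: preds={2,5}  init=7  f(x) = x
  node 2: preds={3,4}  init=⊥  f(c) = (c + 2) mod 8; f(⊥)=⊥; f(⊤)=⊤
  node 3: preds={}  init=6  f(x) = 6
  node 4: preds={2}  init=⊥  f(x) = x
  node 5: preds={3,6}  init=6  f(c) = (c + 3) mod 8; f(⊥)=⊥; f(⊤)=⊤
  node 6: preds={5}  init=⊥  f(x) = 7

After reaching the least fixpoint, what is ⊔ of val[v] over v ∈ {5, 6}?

Worklist (15 pops):
  #1 pop 0: in=⊥ → ⊥ (no change)
  #2 pop 1: in=6 → ⊤ (was 7); enqueue []
  #3 pop 2: in=6 → 0 (was ⊥); enqueue [0,1]
  #4 pop 3: in=⊥ → 6 (no change)
  #5 pop 4: in=0 → 0 (was ⊥); enqueue [2]
  #6 pop 5: in=6 → ⊤ (was 6); enqueue []
  #7 pop 6: in=⊤ → 7 (was ⊥); enqueue [5]
  #8 pop 0: in=0 → 0 (was ⊥); enqueue []
  #9 pop 1: in=⊤ → ⊤ (no change)
  #10 pop 2: in=⊤ → ⊤ (was 0); enqueue [0,1,4]
  #11 pop 5: in=⊤ → ⊤ (no change)
  #12 pop 0: in=⊤ → ⊤ (was 0); enqueue []
  #13 pop 1: in=⊤ → ⊤ (no change)
  #14 pop 4: in=⊤ → ⊤ (was 0); enqueue [2]
  #15 pop 2: in=⊤ → ⊤ (no change)

Fixpoint:
  val[0] = ⊤
  val[1] = ⊤
  val[2] = ⊤
  val[3] = 6
  val[4] = ⊤
  val[5] = ⊤
  val[6] = 7

⊤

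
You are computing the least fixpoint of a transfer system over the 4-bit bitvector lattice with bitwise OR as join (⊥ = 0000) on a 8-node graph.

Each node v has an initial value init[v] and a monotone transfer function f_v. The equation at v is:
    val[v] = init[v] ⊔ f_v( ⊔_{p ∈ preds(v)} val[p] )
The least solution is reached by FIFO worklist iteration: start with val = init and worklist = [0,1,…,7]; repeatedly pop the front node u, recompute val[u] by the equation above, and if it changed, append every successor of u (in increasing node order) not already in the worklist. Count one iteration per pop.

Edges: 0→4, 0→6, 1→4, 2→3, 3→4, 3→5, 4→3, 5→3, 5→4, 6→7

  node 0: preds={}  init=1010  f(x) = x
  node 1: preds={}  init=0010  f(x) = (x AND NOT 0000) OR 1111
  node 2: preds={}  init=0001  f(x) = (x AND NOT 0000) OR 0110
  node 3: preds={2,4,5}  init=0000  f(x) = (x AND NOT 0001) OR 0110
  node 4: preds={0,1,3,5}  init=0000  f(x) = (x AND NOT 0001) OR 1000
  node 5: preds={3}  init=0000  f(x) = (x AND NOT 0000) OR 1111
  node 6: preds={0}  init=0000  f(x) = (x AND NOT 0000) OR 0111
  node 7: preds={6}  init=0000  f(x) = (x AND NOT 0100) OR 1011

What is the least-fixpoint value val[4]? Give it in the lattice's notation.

Iteration log — 11 steps:
  step 1. node 0  ⊔preds=0000  new=1010  stable
  step 2. node 1  ⊔preds=0000  new=1111  old=0010  +wl: 
  step 3. node 2  ⊔preds=0000  new=0111  old=0001  +wl: 
  step 4. node 3  ⊔preds=0111  new=0110  old=0000  +wl: 
  step 5. node 4  ⊔preds=1111  new=1110  old=0000  +wl: 3
  step 6. node 5  ⊔preds=0110  new=1111  old=0000  +wl: 4
  step 7. node 6  ⊔preds=1010  new=1111  old=0000  +wl: 
  step 8. node 7  ⊔preds=1111  new=1011  old=0000  +wl: 
  step 9. node 3  ⊔preds=1111  new=1110  old=0110  +wl: 5
  step 10. node 4  ⊔preds=1111  new=1110  stable
  step 11. node 5  ⊔preds=1110  new=1111  stable

Least fixpoint reached:
  node 0: 1010
  node 1: 1111
  node 2: 0111
  node 3: 1110
  node 4: 1110
  node 5: 1111
  node 6: 1111
  node 7: 1011

1110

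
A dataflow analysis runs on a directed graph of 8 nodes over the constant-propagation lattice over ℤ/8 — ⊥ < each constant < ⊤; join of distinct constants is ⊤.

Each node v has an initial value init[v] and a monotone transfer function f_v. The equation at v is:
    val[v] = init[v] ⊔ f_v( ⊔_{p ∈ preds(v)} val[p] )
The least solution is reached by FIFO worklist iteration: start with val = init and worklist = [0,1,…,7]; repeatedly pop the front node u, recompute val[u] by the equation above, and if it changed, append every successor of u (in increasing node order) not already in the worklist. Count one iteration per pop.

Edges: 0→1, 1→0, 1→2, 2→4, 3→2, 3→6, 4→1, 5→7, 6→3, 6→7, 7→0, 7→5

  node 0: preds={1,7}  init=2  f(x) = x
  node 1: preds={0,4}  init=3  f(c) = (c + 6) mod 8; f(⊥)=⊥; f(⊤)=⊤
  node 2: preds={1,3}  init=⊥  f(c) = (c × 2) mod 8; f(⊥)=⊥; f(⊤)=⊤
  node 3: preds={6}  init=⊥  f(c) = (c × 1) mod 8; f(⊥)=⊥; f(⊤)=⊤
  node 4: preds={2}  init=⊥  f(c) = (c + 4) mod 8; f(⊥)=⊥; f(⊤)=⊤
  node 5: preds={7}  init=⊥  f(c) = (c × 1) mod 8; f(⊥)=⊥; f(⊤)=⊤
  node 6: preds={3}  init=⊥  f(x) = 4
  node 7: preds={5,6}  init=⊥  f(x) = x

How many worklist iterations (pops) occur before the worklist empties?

Iteration log — 15 steps:
  step 1. node 0  ⊔preds=3  new=⊤  old=2  +wl: 
  step 2. node 1  ⊔preds=⊤  new=⊤  old=3  +wl: 0
  step 3. node 2  ⊔preds=⊤  new=⊤  old=⊥  +wl: 
  step 4. node 3  ⊔preds=⊥  new=⊥  stable
  step 5. node 4  ⊔preds=⊤  new=⊤  old=⊥  +wl: 1
  step 6. node 5  ⊔preds=⊥  new=⊥  stable
  step 7. node 6  ⊔preds=⊥  new=4  old=⊥  +wl: 3
  step 8. node 7  ⊔preds=4  new=4  old=⊥  +wl: 5
  step 9. node 0  ⊔preds=⊤  new=⊤  stable
  step 10. node 1  ⊔preds=⊤  new=⊤  stable
  step 11. node 3  ⊔preds=4  new=4  old=⊥  +wl: 2,6
  step 12. node 5  ⊔preds=4  new=4  old=⊥  +wl: 7
  step 13. node 2  ⊔preds=⊤  new=⊤  stable
  step 14. node 6  ⊔preds=4  new=4  stable
  step 15. node 7  ⊔preds=4  new=4  stable

Least fixpoint reached:
  node 0: ⊤
  node 1: ⊤
  node 2: ⊤
  node 3: 4
  node 4: ⊤
  node 5: 4
  node 6: 4
  node 7: 4

15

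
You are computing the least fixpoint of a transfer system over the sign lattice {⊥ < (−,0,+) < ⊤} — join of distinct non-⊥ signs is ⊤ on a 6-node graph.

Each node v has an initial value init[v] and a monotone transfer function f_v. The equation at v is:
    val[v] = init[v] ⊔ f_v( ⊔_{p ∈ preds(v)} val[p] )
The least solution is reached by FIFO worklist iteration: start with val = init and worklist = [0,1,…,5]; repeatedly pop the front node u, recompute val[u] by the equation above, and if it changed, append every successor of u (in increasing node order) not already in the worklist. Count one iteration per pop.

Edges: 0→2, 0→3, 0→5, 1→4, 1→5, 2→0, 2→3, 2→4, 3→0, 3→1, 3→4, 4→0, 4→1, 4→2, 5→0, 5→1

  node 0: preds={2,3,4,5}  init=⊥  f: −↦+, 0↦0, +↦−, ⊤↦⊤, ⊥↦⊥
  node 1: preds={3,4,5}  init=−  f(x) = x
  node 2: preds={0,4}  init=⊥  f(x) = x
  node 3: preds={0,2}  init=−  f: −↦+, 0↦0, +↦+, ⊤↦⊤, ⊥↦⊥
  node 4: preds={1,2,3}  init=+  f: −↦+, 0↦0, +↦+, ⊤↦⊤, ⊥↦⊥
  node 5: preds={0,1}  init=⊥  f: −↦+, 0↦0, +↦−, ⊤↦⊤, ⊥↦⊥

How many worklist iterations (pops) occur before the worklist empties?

9

Iteration log — 9 steps:
  step 1. node 0  ⊔preds=⊤  new=⊤  old=⊥  +wl: 
  step 2. node 1  ⊔preds=⊤  new=⊤  old=−  +wl: 
  step 3. node 2  ⊔preds=⊤  new=⊤  old=⊥  +wl: 0
  step 4. node 3  ⊔preds=⊤  new=⊤  old=−  +wl: 1
  step 5. node 4  ⊔preds=⊤  new=⊤  old=+  +wl: 2
  step 6. node 5  ⊔preds=⊤  new=⊤  old=⊥  +wl: 
  step 7. node 0  ⊔preds=⊤  new=⊤  stable
  step 8. node 1  ⊔preds=⊤  new=⊤  stable
  step 9. node 2  ⊔preds=⊤  new=⊤  stable

Least fixpoint reached:
  node 0: ⊤
  node 1: ⊤
  node 2: ⊤
  node 3: ⊤
  node 4: ⊤
  node 5: ⊤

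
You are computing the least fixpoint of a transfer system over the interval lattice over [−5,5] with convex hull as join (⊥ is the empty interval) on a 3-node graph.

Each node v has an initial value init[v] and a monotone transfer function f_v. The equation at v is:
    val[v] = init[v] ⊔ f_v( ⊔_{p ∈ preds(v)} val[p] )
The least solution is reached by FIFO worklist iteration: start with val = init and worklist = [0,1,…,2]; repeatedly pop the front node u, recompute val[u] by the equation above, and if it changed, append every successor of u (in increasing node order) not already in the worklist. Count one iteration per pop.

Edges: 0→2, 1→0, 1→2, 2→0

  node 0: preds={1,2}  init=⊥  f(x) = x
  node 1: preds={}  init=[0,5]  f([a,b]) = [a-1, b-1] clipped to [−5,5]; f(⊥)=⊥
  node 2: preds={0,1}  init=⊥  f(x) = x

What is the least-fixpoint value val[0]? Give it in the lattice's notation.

[0,5]

Worklist (4 pops):
  #1 pop 0: in=[0,5] → [0,5] (was ⊥); enqueue []
  #2 pop 1: in=⊥ → [0,5] (no change)
  #3 pop 2: in=[0,5] → [0,5] (was ⊥); enqueue [0]
  #4 pop 0: in=[0,5] → [0,5] (no change)

Fixpoint:
  val[0] = [0,5]
  val[1] = [0,5]
  val[2] = [0,5]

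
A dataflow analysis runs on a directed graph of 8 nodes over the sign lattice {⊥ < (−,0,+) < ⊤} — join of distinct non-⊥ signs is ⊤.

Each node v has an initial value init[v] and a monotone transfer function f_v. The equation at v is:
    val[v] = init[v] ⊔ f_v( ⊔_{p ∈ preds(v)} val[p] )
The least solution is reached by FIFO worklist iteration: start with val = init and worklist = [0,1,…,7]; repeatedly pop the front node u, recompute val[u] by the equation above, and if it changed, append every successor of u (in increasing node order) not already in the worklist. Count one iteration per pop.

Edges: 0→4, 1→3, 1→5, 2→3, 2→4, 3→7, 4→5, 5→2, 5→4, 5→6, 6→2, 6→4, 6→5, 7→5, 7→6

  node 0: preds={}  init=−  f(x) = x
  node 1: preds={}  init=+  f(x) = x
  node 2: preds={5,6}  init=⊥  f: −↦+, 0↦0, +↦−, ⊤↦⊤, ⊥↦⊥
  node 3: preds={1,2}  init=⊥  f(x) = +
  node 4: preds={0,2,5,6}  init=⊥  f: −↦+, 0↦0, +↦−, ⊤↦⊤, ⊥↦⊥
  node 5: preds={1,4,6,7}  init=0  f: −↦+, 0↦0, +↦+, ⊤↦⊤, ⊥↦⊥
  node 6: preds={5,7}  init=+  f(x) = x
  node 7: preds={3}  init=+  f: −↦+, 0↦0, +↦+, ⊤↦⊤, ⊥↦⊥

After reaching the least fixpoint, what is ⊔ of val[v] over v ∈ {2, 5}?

⊤

Iteration log — 11 steps:
  step 1. node 0  ⊔preds=⊥  new=−  stable
  step 2. node 1  ⊔preds=⊥  new=+  stable
  step 3. node 2  ⊔preds=⊤  new=⊤  old=⊥  +wl: 
  step 4. node 3  ⊔preds=⊤  new=+  old=⊥  +wl: 
  step 5. node 4  ⊔preds=⊤  new=⊤  old=⊥  +wl: 
  step 6. node 5  ⊔preds=⊤  new=⊤  old=0  +wl: 2,4
  step 7. node 6  ⊔preds=⊤  new=⊤  old=+  +wl: 5
  step 8. node 7  ⊔preds=+  new=+  stable
  step 9. node 2  ⊔preds=⊤  new=⊤  stable
  step 10. node 4  ⊔preds=⊤  new=⊤  stable
  step 11. node 5  ⊔preds=⊤  new=⊤  stable

Least fixpoint reached:
  node 0: −
  node 1: +
  node 2: ⊤
  node 3: +
  node 4: ⊤
  node 5: ⊤
  node 6: ⊤
  node 7: +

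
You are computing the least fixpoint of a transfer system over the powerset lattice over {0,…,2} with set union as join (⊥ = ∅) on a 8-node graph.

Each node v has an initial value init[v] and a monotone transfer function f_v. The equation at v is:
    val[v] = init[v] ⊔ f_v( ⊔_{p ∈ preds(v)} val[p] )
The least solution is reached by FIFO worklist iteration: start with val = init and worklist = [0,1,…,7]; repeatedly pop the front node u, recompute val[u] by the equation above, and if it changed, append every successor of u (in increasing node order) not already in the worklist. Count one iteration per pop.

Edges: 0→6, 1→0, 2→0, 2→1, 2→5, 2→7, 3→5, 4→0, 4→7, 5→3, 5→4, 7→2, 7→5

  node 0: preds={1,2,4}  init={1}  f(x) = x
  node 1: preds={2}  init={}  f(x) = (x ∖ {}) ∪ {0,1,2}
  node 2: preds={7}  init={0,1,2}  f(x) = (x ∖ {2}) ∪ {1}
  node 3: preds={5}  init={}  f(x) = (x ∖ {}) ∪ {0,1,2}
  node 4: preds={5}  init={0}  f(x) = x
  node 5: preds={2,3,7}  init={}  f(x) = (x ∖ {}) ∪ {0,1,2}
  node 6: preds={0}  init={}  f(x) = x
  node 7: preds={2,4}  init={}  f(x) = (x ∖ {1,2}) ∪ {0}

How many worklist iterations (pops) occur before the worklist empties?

Iteration log — 15 steps:
  step 1. node 0  ⊔preds={0,1,2}  new={0,1,2}  old={1}  +wl: 
  step 2. node 1  ⊔preds={0,1,2}  new={0,1,2}  old={}  +wl: 0
  step 3. node 2  ⊔preds={}  new={0,1,2}  stable
  step 4. node 3  ⊔preds={}  new={0,1,2}  old={}  +wl: 
  step 5. node 4  ⊔preds={}  new={0}  stable
  step 6. node 5  ⊔preds={0,1,2}  new={0,1,2}  old={}  +wl: 3,4
  step 7. node 6  ⊔preds={0,1,2}  new={0,1,2}  old={}  +wl: 
  step 8. node 7  ⊔preds={0,1,2}  new={0}  old={}  +wl: 2,5
  step 9. node 0  ⊔preds={0,1,2}  new={0,1,2}  stable
  step 10. node 3  ⊔preds={0,1,2}  new={0,1,2}  stable
  step 11. node 4  ⊔preds={0,1,2}  new={0,1,2}  old={0}  +wl: 0,7
  step 12. node 2  ⊔preds={0}  new={0,1,2}  stable
  step 13. node 5  ⊔preds={0,1,2}  new={0,1,2}  stable
  step 14. node 0  ⊔preds={0,1,2}  new={0,1,2}  stable
  step 15. node 7  ⊔preds={0,1,2}  new={0}  stable

Least fixpoint reached:
  node 0: {0,1,2}
  node 1: {0,1,2}
  node 2: {0,1,2}
  node 3: {0,1,2}
  node 4: {0,1,2}
  node 5: {0,1,2}
  node 6: {0,1,2}
  node 7: {0}

15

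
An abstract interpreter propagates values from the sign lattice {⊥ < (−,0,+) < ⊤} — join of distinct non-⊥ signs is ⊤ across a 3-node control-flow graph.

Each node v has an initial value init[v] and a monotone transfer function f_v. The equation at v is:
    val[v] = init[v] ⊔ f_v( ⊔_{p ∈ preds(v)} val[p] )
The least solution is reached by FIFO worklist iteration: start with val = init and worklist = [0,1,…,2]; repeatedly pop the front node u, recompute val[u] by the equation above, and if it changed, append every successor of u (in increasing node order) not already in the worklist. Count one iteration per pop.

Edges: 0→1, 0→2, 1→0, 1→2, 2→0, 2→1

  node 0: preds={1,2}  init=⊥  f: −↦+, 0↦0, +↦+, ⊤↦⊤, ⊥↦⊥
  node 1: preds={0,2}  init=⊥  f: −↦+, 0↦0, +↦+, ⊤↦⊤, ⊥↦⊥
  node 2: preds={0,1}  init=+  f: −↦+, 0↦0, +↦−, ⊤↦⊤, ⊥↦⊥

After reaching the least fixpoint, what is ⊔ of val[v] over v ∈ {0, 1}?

⊤

Worklist (7 pops):
  #1 pop 0: in=+ → + (was ⊥); enqueue []
  #2 pop 1: in=+ → + (was ⊥); enqueue [0]
  #3 pop 2: in=+ → ⊤ (was +); enqueue [1]
  #4 pop 0: in=⊤ → ⊤ (was +); enqueue [2]
  #5 pop 1: in=⊤ → ⊤ (was +); enqueue [0]
  #6 pop 2: in=⊤ → ⊤ (no change)
  #7 pop 0: in=⊤ → ⊤ (no change)

Fixpoint:
  val[0] = ⊤
  val[1] = ⊤
  val[2] = ⊤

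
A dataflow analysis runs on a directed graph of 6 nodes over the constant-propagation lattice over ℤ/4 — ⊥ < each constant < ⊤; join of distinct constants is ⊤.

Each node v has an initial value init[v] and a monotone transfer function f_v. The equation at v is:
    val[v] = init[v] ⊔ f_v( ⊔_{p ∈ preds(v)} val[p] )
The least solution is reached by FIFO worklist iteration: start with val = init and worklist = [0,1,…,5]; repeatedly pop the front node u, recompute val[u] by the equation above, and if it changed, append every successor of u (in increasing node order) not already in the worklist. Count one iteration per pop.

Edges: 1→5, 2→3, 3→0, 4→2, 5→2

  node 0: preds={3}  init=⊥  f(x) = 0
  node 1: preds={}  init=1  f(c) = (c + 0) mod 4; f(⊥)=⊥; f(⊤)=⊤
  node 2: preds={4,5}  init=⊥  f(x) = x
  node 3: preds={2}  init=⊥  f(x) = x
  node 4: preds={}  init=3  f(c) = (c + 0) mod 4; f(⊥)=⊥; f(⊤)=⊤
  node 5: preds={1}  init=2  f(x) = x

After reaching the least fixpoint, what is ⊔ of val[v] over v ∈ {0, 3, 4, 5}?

⊤

Worklist (8 pops):
  #1 pop 0: in=⊥ → 0 (was ⊥); enqueue []
  #2 pop 1: in=⊥ → 1 (no change)
  #3 pop 2: in=⊤ → ⊤ (was ⊥); enqueue []
  #4 pop 3: in=⊤ → ⊤ (was ⊥); enqueue [0]
  #5 pop 4: in=⊥ → 3 (no change)
  #6 pop 5: in=1 → ⊤ (was 2); enqueue [2]
  #7 pop 0: in=⊤ → 0 (no change)
  #8 pop 2: in=⊤ → ⊤ (no change)

Fixpoint:
  val[0] = 0
  val[1] = 1
  val[2] = ⊤
  val[3] = ⊤
  val[4] = 3
  val[5] = ⊤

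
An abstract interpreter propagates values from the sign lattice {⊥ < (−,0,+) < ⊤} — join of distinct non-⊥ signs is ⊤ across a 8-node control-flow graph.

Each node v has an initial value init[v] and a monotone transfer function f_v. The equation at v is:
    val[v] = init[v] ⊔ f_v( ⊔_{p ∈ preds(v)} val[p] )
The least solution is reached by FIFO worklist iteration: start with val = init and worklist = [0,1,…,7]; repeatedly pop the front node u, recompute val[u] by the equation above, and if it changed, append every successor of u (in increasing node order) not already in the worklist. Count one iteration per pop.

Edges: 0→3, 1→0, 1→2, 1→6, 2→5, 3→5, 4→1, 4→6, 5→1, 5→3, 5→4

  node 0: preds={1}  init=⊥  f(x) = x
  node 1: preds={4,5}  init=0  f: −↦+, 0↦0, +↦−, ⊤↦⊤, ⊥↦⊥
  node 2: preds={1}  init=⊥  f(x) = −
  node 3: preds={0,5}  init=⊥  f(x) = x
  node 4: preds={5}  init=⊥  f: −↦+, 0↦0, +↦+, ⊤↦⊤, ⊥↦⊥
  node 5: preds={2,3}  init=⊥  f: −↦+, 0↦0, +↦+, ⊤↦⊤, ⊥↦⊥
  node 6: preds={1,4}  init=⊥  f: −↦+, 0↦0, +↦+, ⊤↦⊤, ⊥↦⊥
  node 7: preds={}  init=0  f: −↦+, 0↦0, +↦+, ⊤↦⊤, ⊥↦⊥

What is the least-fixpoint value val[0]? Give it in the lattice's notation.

Worklist (17 pops):
  #1 pop 0: in=0 → 0 (was ⊥); enqueue []
  #2 pop 1: in=⊥ → 0 (no change)
  #3 pop 2: in=0 → − (was ⊥); enqueue []
  #4 pop 3: in=0 → 0 (was ⊥); enqueue []
  #5 pop 4: in=⊥ → ⊥ (no change)
  #6 pop 5: in=⊤ → ⊤ (was ⊥); enqueue [1,3,4]
  #7 pop 6: in=0 → 0 (was ⊥); enqueue []
  #8 pop 7: in=⊥ → 0 (no change)
  #9 pop 1: in=⊤ → ⊤ (was 0); enqueue [0,2,6]
  #10 pop 3: in=⊤ → ⊤ (was 0); enqueue [5]
  #11 pop 4: in=⊤ → ⊤ (was ⊥); enqueue [1]
  #12 pop 0: in=⊤ → ⊤ (was 0); enqueue [3]
  #13 pop 2: in=⊤ → − (no change)
  #14 pop 6: in=⊤ → ⊤ (was 0); enqueue []
  #15 pop 5: in=⊤ → ⊤ (no change)
  #16 pop 1: in=⊤ → ⊤ (no change)
  #17 pop 3: in=⊤ → ⊤ (no change)

Fixpoint:
  val[0] = ⊤
  val[1] = ⊤
  val[2] = −
  val[3] = ⊤
  val[4] = ⊤
  val[5] = ⊤
  val[6] = ⊤
  val[7] = 0

⊤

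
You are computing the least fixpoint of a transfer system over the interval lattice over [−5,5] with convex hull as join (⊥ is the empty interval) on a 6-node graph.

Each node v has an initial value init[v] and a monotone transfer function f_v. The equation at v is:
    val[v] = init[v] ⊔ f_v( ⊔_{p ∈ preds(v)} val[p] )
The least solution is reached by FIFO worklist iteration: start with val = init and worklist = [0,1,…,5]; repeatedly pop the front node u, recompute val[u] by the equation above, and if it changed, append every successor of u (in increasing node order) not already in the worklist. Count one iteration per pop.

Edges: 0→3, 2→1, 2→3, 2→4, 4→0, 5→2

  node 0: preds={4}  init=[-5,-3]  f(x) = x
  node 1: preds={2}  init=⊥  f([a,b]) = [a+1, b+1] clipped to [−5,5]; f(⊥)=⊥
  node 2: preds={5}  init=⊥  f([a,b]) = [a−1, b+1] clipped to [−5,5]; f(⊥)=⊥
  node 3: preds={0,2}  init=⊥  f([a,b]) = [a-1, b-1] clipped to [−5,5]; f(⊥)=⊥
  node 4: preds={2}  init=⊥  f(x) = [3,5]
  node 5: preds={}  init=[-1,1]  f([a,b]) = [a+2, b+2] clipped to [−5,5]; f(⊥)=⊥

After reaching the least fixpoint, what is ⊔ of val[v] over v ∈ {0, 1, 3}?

Iteration log — 9 steps:
  step 1. node 0  ⊔preds=⊥  new=[-5,-3]  stable
  step 2. node 1  ⊔preds=⊥  new=⊥  stable
  step 3. node 2  ⊔preds=[-1,1]  new=[-2,2]  old=⊥  +wl: 1
  step 4. node 3  ⊔preds=[-5,2]  new=[-5,1]  old=⊥  +wl: 
  step 5. node 4  ⊔preds=[-2,2]  new=[3,5]  old=⊥  +wl: 0
  step 6. node 5  ⊔preds=⊥  new=[-1,1]  stable
  step 7. node 1  ⊔preds=[-2,2]  new=[-1,3]  old=⊥  +wl: 
  step 8. node 0  ⊔preds=[3,5]  new=[-5,5]  old=[-5,-3]  +wl: 3
  step 9. node 3  ⊔preds=[-5,5]  new=[-5,4]  old=[-5,1]  +wl: 

Least fixpoint reached:
  node 0: [-5,5]
  node 1: [-1,3]
  node 2: [-2,2]
  node 3: [-5,4]
  node 4: [3,5]
  node 5: [-1,1]

[-5,5]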